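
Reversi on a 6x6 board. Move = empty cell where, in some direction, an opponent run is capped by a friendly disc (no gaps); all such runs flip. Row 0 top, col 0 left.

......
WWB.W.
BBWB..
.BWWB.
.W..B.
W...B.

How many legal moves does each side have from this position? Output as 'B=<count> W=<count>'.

Answer: B=8 W=7

Derivation:
-- B to move --
(0,0): flips 4 -> legal
(0,1): flips 1 -> legal
(0,2): flips 1 -> legal
(0,3): no bracket -> illegal
(0,4): no bracket -> illegal
(0,5): flips 1 -> legal
(1,3): flips 1 -> legal
(1,5): no bracket -> illegal
(2,4): no bracket -> illegal
(2,5): no bracket -> illegal
(3,0): no bracket -> illegal
(4,0): no bracket -> illegal
(4,2): flips 2 -> legal
(4,3): flips 2 -> legal
(5,1): flips 1 -> legal
(5,2): no bracket -> illegal
B mobility = 8
-- W to move --
(0,1): no bracket -> illegal
(0,2): flips 1 -> legal
(0,3): no bracket -> illegal
(1,3): flips 2 -> legal
(2,4): flips 1 -> legal
(2,5): no bracket -> illegal
(3,0): flips 2 -> legal
(3,5): flips 1 -> legal
(4,0): flips 1 -> legal
(4,2): no bracket -> illegal
(4,3): no bracket -> illegal
(4,5): no bracket -> illegal
(5,3): no bracket -> illegal
(5,5): flips 1 -> legal
W mobility = 7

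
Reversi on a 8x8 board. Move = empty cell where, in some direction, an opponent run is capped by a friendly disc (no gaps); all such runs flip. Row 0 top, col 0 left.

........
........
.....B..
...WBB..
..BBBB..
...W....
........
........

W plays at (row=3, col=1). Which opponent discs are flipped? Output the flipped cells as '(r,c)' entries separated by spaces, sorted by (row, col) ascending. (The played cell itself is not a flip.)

Answer: (4,2)

Derivation:
Dir NW: first cell '.' (not opp) -> no flip
Dir N: first cell '.' (not opp) -> no flip
Dir NE: first cell '.' (not opp) -> no flip
Dir W: first cell '.' (not opp) -> no flip
Dir E: first cell '.' (not opp) -> no flip
Dir SW: first cell '.' (not opp) -> no flip
Dir S: first cell '.' (not opp) -> no flip
Dir SE: opp run (4,2) capped by W -> flip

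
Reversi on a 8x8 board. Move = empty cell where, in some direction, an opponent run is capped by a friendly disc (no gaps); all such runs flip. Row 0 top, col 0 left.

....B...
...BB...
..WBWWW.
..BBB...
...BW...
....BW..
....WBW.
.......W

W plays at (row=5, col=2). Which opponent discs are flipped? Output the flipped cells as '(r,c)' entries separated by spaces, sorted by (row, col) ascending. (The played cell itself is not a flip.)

Answer: (3,4) (4,3)

Derivation:
Dir NW: first cell '.' (not opp) -> no flip
Dir N: first cell '.' (not opp) -> no flip
Dir NE: opp run (4,3) (3,4) capped by W -> flip
Dir W: first cell '.' (not opp) -> no flip
Dir E: first cell '.' (not opp) -> no flip
Dir SW: first cell '.' (not opp) -> no flip
Dir S: first cell '.' (not opp) -> no flip
Dir SE: first cell '.' (not opp) -> no flip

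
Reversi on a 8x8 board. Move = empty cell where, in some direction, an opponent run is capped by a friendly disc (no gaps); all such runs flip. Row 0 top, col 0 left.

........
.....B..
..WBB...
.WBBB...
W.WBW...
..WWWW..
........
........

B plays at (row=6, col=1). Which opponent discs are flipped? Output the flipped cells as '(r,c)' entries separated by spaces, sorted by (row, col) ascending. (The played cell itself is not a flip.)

Answer: (5,2)

Derivation:
Dir NW: first cell '.' (not opp) -> no flip
Dir N: first cell '.' (not opp) -> no flip
Dir NE: opp run (5,2) capped by B -> flip
Dir W: first cell '.' (not opp) -> no flip
Dir E: first cell '.' (not opp) -> no flip
Dir SW: first cell '.' (not opp) -> no flip
Dir S: first cell '.' (not opp) -> no flip
Dir SE: first cell '.' (not opp) -> no flip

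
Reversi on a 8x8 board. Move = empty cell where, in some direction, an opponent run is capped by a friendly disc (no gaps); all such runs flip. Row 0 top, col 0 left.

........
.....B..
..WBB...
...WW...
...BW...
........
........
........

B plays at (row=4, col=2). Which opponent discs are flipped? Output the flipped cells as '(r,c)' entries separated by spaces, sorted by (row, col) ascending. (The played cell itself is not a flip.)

Dir NW: first cell '.' (not opp) -> no flip
Dir N: first cell '.' (not opp) -> no flip
Dir NE: opp run (3,3) capped by B -> flip
Dir W: first cell '.' (not opp) -> no flip
Dir E: first cell 'B' (not opp) -> no flip
Dir SW: first cell '.' (not opp) -> no flip
Dir S: first cell '.' (not opp) -> no flip
Dir SE: first cell '.' (not opp) -> no flip

Answer: (3,3)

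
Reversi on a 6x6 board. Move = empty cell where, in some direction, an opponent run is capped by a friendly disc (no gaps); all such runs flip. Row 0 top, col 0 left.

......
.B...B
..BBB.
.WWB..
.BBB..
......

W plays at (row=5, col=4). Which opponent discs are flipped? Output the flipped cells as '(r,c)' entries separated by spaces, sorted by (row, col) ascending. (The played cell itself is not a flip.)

Dir NW: opp run (4,3) capped by W -> flip
Dir N: first cell '.' (not opp) -> no flip
Dir NE: first cell '.' (not opp) -> no flip
Dir W: first cell '.' (not opp) -> no flip
Dir E: first cell '.' (not opp) -> no flip
Dir SW: edge -> no flip
Dir S: edge -> no flip
Dir SE: edge -> no flip

Answer: (4,3)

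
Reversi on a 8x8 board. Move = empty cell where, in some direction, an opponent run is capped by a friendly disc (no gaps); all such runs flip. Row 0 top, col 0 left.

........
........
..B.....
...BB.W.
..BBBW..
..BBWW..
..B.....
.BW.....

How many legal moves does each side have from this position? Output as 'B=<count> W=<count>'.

-- B to move --
(2,5): no bracket -> illegal
(2,6): no bracket -> illegal
(2,7): no bracket -> illegal
(3,5): no bracket -> illegal
(3,7): no bracket -> illegal
(4,6): flips 1 -> legal
(4,7): no bracket -> illegal
(5,6): flips 3 -> legal
(6,1): no bracket -> illegal
(6,3): no bracket -> illegal
(6,4): flips 1 -> legal
(6,5): flips 1 -> legal
(6,6): flips 1 -> legal
(7,3): flips 1 -> legal
B mobility = 6
-- W to move --
(1,1): flips 3 -> legal
(1,2): no bracket -> illegal
(1,3): no bracket -> illegal
(2,1): no bracket -> illegal
(2,3): flips 1 -> legal
(2,4): flips 2 -> legal
(2,5): no bracket -> illegal
(3,1): no bracket -> illegal
(3,2): flips 4 -> legal
(3,5): no bracket -> illegal
(4,1): flips 3 -> legal
(5,1): flips 2 -> legal
(6,0): no bracket -> illegal
(6,1): no bracket -> illegal
(6,3): no bracket -> illegal
(6,4): no bracket -> illegal
(7,0): flips 1 -> legal
(7,3): no bracket -> illegal
W mobility = 7

Answer: B=6 W=7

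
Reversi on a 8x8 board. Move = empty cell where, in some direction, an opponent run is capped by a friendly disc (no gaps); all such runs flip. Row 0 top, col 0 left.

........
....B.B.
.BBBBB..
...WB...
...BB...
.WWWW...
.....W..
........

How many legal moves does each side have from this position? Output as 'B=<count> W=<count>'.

-- B to move --
(3,2): flips 1 -> legal
(4,0): no bracket -> illegal
(4,1): no bracket -> illegal
(4,2): flips 1 -> legal
(4,5): no bracket -> illegal
(5,0): no bracket -> illegal
(5,5): no bracket -> illegal
(5,6): no bracket -> illegal
(6,0): no bracket -> illegal
(6,1): flips 1 -> legal
(6,2): flips 1 -> legal
(6,3): flips 1 -> legal
(6,4): flips 1 -> legal
(6,6): no bracket -> illegal
(7,4): no bracket -> illegal
(7,5): no bracket -> illegal
(7,6): flips 2 -> legal
B mobility = 7
-- W to move --
(0,3): no bracket -> illegal
(0,4): flips 4 -> legal
(0,5): no bracket -> illegal
(0,6): no bracket -> illegal
(0,7): flips 4 -> legal
(1,0): no bracket -> illegal
(1,1): flips 1 -> legal
(1,2): no bracket -> illegal
(1,3): flips 1 -> legal
(1,5): flips 1 -> legal
(1,7): no bracket -> illegal
(2,0): no bracket -> illegal
(2,6): no bracket -> illegal
(2,7): no bracket -> illegal
(3,0): no bracket -> illegal
(3,1): no bracket -> illegal
(3,2): flips 1 -> legal
(3,5): flips 2 -> legal
(3,6): no bracket -> illegal
(4,2): no bracket -> illegal
(4,5): no bracket -> illegal
(5,5): flips 1 -> legal
W mobility = 8

Answer: B=7 W=8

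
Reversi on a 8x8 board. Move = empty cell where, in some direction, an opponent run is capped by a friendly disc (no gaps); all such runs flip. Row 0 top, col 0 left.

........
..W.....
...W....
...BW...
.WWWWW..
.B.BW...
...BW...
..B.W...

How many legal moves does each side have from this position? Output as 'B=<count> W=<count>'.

-- B to move --
(0,1): no bracket -> illegal
(0,2): no bracket -> illegal
(0,3): no bracket -> illegal
(1,1): no bracket -> illegal
(1,3): flips 1 -> legal
(1,4): no bracket -> illegal
(2,1): no bracket -> illegal
(2,2): no bracket -> illegal
(2,4): no bracket -> illegal
(2,5): no bracket -> illegal
(3,0): no bracket -> illegal
(3,1): flips 2 -> legal
(3,2): no bracket -> illegal
(3,5): flips 2 -> legal
(3,6): flips 2 -> legal
(4,0): no bracket -> illegal
(4,6): no bracket -> illegal
(5,0): no bracket -> illegal
(5,2): no bracket -> illegal
(5,5): flips 2 -> legal
(5,6): no bracket -> illegal
(6,5): flips 1 -> legal
(7,3): no bracket -> illegal
(7,5): flips 1 -> legal
B mobility = 7
-- W to move --
(2,2): flips 1 -> legal
(2,4): flips 1 -> legal
(3,2): flips 1 -> legal
(4,0): no bracket -> illegal
(5,0): no bracket -> illegal
(5,2): flips 2 -> legal
(6,0): flips 1 -> legal
(6,1): flips 1 -> legal
(6,2): flips 2 -> legal
(7,1): no bracket -> illegal
(7,3): flips 2 -> legal
W mobility = 8

Answer: B=7 W=8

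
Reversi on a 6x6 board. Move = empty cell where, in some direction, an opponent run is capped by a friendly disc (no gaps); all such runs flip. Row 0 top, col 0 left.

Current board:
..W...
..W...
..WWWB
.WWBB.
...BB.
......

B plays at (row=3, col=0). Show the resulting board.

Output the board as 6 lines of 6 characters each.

Place B at (3,0); scan 8 dirs for brackets.
Dir NW: edge -> no flip
Dir N: first cell '.' (not opp) -> no flip
Dir NE: first cell '.' (not opp) -> no flip
Dir W: edge -> no flip
Dir E: opp run (3,1) (3,2) capped by B -> flip
Dir SW: edge -> no flip
Dir S: first cell '.' (not opp) -> no flip
Dir SE: first cell '.' (not opp) -> no flip
All flips: (3,1) (3,2)

Answer: ..W...
..W...
..WWWB
BBBBB.
...BB.
......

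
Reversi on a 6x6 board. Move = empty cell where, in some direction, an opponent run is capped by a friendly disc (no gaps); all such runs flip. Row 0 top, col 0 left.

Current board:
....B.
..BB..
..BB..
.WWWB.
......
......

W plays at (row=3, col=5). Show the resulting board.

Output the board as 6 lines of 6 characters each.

Place W at (3,5); scan 8 dirs for brackets.
Dir NW: first cell '.' (not opp) -> no flip
Dir N: first cell '.' (not opp) -> no flip
Dir NE: edge -> no flip
Dir W: opp run (3,4) capped by W -> flip
Dir E: edge -> no flip
Dir SW: first cell '.' (not opp) -> no flip
Dir S: first cell '.' (not opp) -> no flip
Dir SE: edge -> no flip
All flips: (3,4)

Answer: ....B.
..BB..
..BB..
.WWWWW
......
......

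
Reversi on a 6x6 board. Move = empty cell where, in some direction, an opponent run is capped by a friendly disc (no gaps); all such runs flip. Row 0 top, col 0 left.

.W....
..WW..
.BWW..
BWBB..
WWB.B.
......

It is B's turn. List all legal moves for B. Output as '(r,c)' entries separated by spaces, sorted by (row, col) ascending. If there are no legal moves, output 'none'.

(0,0): no bracket -> illegal
(0,2): flips 2 -> legal
(0,3): flips 3 -> legal
(0,4): no bracket -> illegal
(1,0): no bracket -> illegal
(1,1): flips 1 -> legal
(1,4): flips 1 -> legal
(2,0): flips 1 -> legal
(2,4): flips 2 -> legal
(3,4): no bracket -> illegal
(5,0): flips 2 -> legal
(5,1): flips 2 -> legal
(5,2): flips 1 -> legal

Answer: (0,2) (0,3) (1,1) (1,4) (2,0) (2,4) (5,0) (5,1) (5,2)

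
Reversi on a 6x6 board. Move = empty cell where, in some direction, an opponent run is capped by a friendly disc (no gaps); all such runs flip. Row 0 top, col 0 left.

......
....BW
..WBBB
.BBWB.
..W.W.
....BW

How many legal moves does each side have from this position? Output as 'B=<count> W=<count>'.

-- B to move --
(0,4): no bracket -> illegal
(0,5): flips 1 -> legal
(1,1): no bracket -> illegal
(1,2): flips 1 -> legal
(1,3): flips 1 -> legal
(2,1): flips 1 -> legal
(3,5): no bracket -> illegal
(4,1): no bracket -> illegal
(4,3): flips 1 -> legal
(4,5): no bracket -> illegal
(5,1): flips 2 -> legal
(5,2): flips 1 -> legal
(5,3): flips 1 -> legal
B mobility = 8
-- W to move --
(0,3): no bracket -> illegal
(0,4): flips 3 -> legal
(0,5): no bracket -> illegal
(1,2): no bracket -> illegal
(1,3): flips 2 -> legal
(2,0): flips 1 -> legal
(2,1): no bracket -> illegal
(3,0): flips 2 -> legal
(3,5): flips 2 -> legal
(4,0): flips 1 -> legal
(4,1): no bracket -> illegal
(4,3): no bracket -> illegal
(4,5): no bracket -> illegal
(5,3): flips 1 -> legal
W mobility = 7

Answer: B=8 W=7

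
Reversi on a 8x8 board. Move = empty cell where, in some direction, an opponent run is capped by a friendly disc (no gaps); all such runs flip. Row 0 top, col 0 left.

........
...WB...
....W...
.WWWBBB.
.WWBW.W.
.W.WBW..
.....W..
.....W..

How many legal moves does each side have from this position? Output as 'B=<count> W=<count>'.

Answer: B=13 W=5

Derivation:
-- B to move --
(0,2): flips 2 -> legal
(0,3): no bracket -> illegal
(0,4): no bracket -> illegal
(1,2): flips 1 -> legal
(1,5): no bracket -> illegal
(2,0): no bracket -> illegal
(2,1): flips 1 -> legal
(2,2): no bracket -> illegal
(2,3): flips 1 -> legal
(2,5): no bracket -> illegal
(3,0): flips 3 -> legal
(3,7): no bracket -> illegal
(4,0): flips 2 -> legal
(4,5): flips 1 -> legal
(4,7): no bracket -> illegal
(5,0): no bracket -> illegal
(5,2): flips 1 -> legal
(5,6): flips 2 -> legal
(5,7): flips 1 -> legal
(6,0): no bracket -> illegal
(6,1): no bracket -> illegal
(6,2): flips 2 -> legal
(6,3): flips 1 -> legal
(6,4): no bracket -> illegal
(6,6): no bracket -> illegal
(7,4): no bracket -> illegal
(7,6): flips 1 -> legal
B mobility = 13
-- W to move --
(0,3): no bracket -> illegal
(0,4): flips 1 -> legal
(0,5): no bracket -> illegal
(1,5): flips 1 -> legal
(2,3): no bracket -> illegal
(2,5): no bracket -> illegal
(2,6): flips 2 -> legal
(2,7): no bracket -> illegal
(3,7): flips 3 -> legal
(4,5): no bracket -> illegal
(4,7): no bracket -> illegal
(5,2): no bracket -> illegal
(6,3): no bracket -> illegal
(6,4): flips 1 -> legal
W mobility = 5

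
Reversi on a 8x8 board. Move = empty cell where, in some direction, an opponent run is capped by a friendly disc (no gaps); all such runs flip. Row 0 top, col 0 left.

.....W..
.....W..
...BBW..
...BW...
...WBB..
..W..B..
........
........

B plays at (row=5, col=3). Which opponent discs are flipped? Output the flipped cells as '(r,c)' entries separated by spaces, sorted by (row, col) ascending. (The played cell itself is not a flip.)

Answer: (4,3)

Derivation:
Dir NW: first cell '.' (not opp) -> no flip
Dir N: opp run (4,3) capped by B -> flip
Dir NE: first cell 'B' (not opp) -> no flip
Dir W: opp run (5,2), next='.' -> no flip
Dir E: first cell '.' (not opp) -> no flip
Dir SW: first cell '.' (not opp) -> no flip
Dir S: first cell '.' (not opp) -> no flip
Dir SE: first cell '.' (not opp) -> no flip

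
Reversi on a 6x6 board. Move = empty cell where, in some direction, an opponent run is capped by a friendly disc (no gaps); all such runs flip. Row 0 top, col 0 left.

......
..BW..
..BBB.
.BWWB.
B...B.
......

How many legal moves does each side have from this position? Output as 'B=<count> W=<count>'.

-- B to move --
(0,2): flips 1 -> legal
(0,3): flips 1 -> legal
(0,4): flips 1 -> legal
(1,4): flips 1 -> legal
(2,1): no bracket -> illegal
(4,1): flips 1 -> legal
(4,2): flips 2 -> legal
(4,3): flips 1 -> legal
B mobility = 7
-- W to move --
(0,1): no bracket -> illegal
(0,2): flips 2 -> legal
(0,3): no bracket -> illegal
(1,1): flips 2 -> legal
(1,4): flips 1 -> legal
(1,5): flips 1 -> legal
(2,0): no bracket -> illegal
(2,1): no bracket -> illegal
(2,5): no bracket -> illegal
(3,0): flips 1 -> legal
(3,5): flips 2 -> legal
(4,1): no bracket -> illegal
(4,2): no bracket -> illegal
(4,3): no bracket -> illegal
(4,5): no bracket -> illegal
(5,0): no bracket -> illegal
(5,1): no bracket -> illegal
(5,3): no bracket -> illegal
(5,4): no bracket -> illegal
(5,5): flips 1 -> legal
W mobility = 7

Answer: B=7 W=7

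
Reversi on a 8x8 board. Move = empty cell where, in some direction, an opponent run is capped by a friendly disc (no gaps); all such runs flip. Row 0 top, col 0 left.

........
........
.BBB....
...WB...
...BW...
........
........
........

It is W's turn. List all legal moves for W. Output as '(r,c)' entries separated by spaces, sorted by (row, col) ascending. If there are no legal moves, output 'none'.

(1,0): no bracket -> illegal
(1,1): flips 1 -> legal
(1,2): no bracket -> illegal
(1,3): flips 1 -> legal
(1,4): no bracket -> illegal
(2,0): no bracket -> illegal
(2,4): flips 1 -> legal
(2,5): no bracket -> illegal
(3,0): no bracket -> illegal
(3,1): no bracket -> illegal
(3,2): no bracket -> illegal
(3,5): flips 1 -> legal
(4,2): flips 1 -> legal
(4,5): no bracket -> illegal
(5,2): no bracket -> illegal
(5,3): flips 1 -> legal
(5,4): no bracket -> illegal

Answer: (1,1) (1,3) (2,4) (3,5) (4,2) (5,3)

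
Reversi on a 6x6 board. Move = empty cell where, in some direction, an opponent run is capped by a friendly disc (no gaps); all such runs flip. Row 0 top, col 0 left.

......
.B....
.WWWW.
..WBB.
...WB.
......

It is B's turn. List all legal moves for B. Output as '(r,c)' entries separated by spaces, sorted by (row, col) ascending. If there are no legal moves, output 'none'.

(1,0): no bracket -> illegal
(1,2): flips 1 -> legal
(1,3): flips 1 -> legal
(1,4): flips 1 -> legal
(1,5): flips 1 -> legal
(2,0): no bracket -> illegal
(2,5): no bracket -> illegal
(3,0): no bracket -> illegal
(3,1): flips 2 -> legal
(3,5): no bracket -> illegal
(4,1): no bracket -> illegal
(4,2): flips 1 -> legal
(5,2): flips 1 -> legal
(5,3): flips 1 -> legal
(5,4): no bracket -> illegal

Answer: (1,2) (1,3) (1,4) (1,5) (3,1) (4,2) (5,2) (5,3)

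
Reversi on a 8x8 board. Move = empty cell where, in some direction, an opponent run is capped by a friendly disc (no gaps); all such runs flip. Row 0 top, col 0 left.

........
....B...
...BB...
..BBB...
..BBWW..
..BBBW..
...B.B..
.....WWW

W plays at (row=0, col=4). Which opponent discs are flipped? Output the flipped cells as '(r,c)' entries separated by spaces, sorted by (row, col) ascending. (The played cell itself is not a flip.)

Dir NW: edge -> no flip
Dir N: edge -> no flip
Dir NE: edge -> no flip
Dir W: first cell '.' (not opp) -> no flip
Dir E: first cell '.' (not opp) -> no flip
Dir SW: first cell '.' (not opp) -> no flip
Dir S: opp run (1,4) (2,4) (3,4) capped by W -> flip
Dir SE: first cell '.' (not opp) -> no flip

Answer: (1,4) (2,4) (3,4)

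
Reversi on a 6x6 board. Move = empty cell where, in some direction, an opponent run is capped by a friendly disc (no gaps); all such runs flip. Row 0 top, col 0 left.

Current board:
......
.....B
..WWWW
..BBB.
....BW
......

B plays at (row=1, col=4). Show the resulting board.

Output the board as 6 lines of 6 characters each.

Answer: ......
....BB
..WBBW
..BBB.
....BW
......

Derivation:
Place B at (1,4); scan 8 dirs for brackets.
Dir NW: first cell '.' (not opp) -> no flip
Dir N: first cell '.' (not opp) -> no flip
Dir NE: first cell '.' (not opp) -> no flip
Dir W: first cell '.' (not opp) -> no flip
Dir E: first cell 'B' (not opp) -> no flip
Dir SW: opp run (2,3) capped by B -> flip
Dir S: opp run (2,4) capped by B -> flip
Dir SE: opp run (2,5), next=edge -> no flip
All flips: (2,3) (2,4)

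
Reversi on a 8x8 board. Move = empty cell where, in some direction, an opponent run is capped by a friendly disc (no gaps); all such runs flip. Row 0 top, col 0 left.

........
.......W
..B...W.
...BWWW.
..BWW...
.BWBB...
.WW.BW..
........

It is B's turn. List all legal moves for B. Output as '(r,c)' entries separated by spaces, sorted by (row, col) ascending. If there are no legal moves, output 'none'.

Answer: (2,4) (3,2) (3,7) (4,5) (5,5) (6,6) (7,1) (7,2) (7,3) (7,6)

Derivation:
(0,6): no bracket -> illegal
(0,7): no bracket -> illegal
(1,5): no bracket -> illegal
(1,6): no bracket -> illegal
(2,3): no bracket -> illegal
(2,4): flips 2 -> legal
(2,5): no bracket -> illegal
(2,7): no bracket -> illegal
(3,2): flips 1 -> legal
(3,7): flips 3 -> legal
(4,1): no bracket -> illegal
(4,5): flips 2 -> legal
(4,6): no bracket -> illegal
(4,7): no bracket -> illegal
(5,0): no bracket -> illegal
(5,5): flips 1 -> legal
(5,6): no bracket -> illegal
(6,0): no bracket -> illegal
(6,3): no bracket -> illegal
(6,6): flips 1 -> legal
(7,0): no bracket -> illegal
(7,1): flips 2 -> legal
(7,2): flips 2 -> legal
(7,3): flips 1 -> legal
(7,4): no bracket -> illegal
(7,5): no bracket -> illegal
(7,6): flips 1 -> legal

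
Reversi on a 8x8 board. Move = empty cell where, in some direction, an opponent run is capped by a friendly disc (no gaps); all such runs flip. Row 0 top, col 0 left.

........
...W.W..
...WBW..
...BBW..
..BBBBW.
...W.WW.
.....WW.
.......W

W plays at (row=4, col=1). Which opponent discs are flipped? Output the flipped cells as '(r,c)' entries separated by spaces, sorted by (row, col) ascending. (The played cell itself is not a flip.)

Dir NW: first cell '.' (not opp) -> no flip
Dir N: first cell '.' (not opp) -> no flip
Dir NE: first cell '.' (not opp) -> no flip
Dir W: first cell '.' (not opp) -> no flip
Dir E: opp run (4,2) (4,3) (4,4) (4,5) capped by W -> flip
Dir SW: first cell '.' (not opp) -> no flip
Dir S: first cell '.' (not opp) -> no flip
Dir SE: first cell '.' (not opp) -> no flip

Answer: (4,2) (4,3) (4,4) (4,5)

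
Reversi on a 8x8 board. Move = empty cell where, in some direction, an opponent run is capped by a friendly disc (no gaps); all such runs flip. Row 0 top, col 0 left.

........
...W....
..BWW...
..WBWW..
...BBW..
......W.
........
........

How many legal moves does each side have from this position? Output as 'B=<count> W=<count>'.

Answer: B=11 W=7

Derivation:
-- B to move --
(0,2): no bracket -> illegal
(0,3): flips 2 -> legal
(0,4): flips 1 -> legal
(1,2): no bracket -> illegal
(1,4): flips 2 -> legal
(1,5): flips 1 -> legal
(2,1): flips 1 -> legal
(2,5): flips 3 -> legal
(2,6): flips 1 -> legal
(3,1): flips 1 -> legal
(3,6): flips 2 -> legal
(4,1): no bracket -> illegal
(4,2): flips 1 -> legal
(4,6): flips 1 -> legal
(4,7): no bracket -> illegal
(5,4): no bracket -> illegal
(5,5): no bracket -> illegal
(5,7): no bracket -> illegal
(6,5): no bracket -> illegal
(6,6): no bracket -> illegal
(6,7): no bracket -> illegal
B mobility = 11
-- W to move --
(1,1): no bracket -> illegal
(1,2): flips 1 -> legal
(2,1): flips 1 -> legal
(3,1): flips 1 -> legal
(4,2): flips 3 -> legal
(5,2): flips 1 -> legal
(5,3): flips 3 -> legal
(5,4): flips 2 -> legal
(5,5): no bracket -> illegal
W mobility = 7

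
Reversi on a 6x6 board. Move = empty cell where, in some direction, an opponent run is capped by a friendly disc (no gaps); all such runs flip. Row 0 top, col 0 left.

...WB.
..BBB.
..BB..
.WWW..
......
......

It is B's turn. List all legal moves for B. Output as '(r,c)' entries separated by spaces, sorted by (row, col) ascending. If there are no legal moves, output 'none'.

Answer: (0,2) (4,0) (4,1) (4,2) (4,3) (4,4)

Derivation:
(0,2): flips 1 -> legal
(2,0): no bracket -> illegal
(2,1): no bracket -> illegal
(2,4): no bracket -> illegal
(3,0): no bracket -> illegal
(3,4): no bracket -> illegal
(4,0): flips 1 -> legal
(4,1): flips 1 -> legal
(4,2): flips 1 -> legal
(4,3): flips 1 -> legal
(4,4): flips 1 -> legal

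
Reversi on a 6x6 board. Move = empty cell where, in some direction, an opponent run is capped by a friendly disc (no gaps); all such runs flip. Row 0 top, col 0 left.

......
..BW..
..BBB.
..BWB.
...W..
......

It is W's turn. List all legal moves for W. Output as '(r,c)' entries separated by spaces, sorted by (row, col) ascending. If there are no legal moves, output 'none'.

Answer: (1,1) (1,5) (2,1) (2,5) (3,1) (3,5)

Derivation:
(0,1): no bracket -> illegal
(0,2): no bracket -> illegal
(0,3): no bracket -> illegal
(1,1): flips 2 -> legal
(1,4): no bracket -> illegal
(1,5): flips 1 -> legal
(2,1): flips 1 -> legal
(2,5): flips 1 -> legal
(3,1): flips 2 -> legal
(3,5): flips 2 -> legal
(4,1): no bracket -> illegal
(4,2): no bracket -> illegal
(4,4): no bracket -> illegal
(4,5): no bracket -> illegal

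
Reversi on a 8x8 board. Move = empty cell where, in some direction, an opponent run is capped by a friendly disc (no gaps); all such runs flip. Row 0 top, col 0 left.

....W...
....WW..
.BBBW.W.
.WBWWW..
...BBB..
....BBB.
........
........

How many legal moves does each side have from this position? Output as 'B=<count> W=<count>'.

-- B to move --
(0,3): no bracket -> illegal
(0,5): flips 1 -> legal
(0,6): no bracket -> illegal
(1,3): no bracket -> illegal
(1,6): no bracket -> illegal
(1,7): flips 2 -> legal
(2,0): no bracket -> illegal
(2,5): flips 3 -> legal
(2,7): no bracket -> illegal
(3,0): flips 1 -> legal
(3,6): flips 3 -> legal
(3,7): no bracket -> illegal
(4,0): flips 1 -> legal
(4,1): flips 1 -> legal
(4,2): no bracket -> illegal
(4,6): no bracket -> illegal
B mobility = 7
-- W to move --
(1,0): no bracket -> illegal
(1,1): flips 2 -> legal
(1,2): flips 1 -> legal
(1,3): flips 2 -> legal
(2,0): flips 3 -> legal
(3,0): no bracket -> illegal
(3,6): no bracket -> illegal
(4,1): flips 2 -> legal
(4,2): no bracket -> illegal
(4,6): no bracket -> illegal
(4,7): no bracket -> illegal
(5,2): flips 1 -> legal
(5,3): flips 2 -> legal
(5,7): no bracket -> illegal
(6,3): no bracket -> illegal
(6,4): flips 2 -> legal
(6,5): flips 2 -> legal
(6,6): flips 2 -> legal
(6,7): flips 2 -> legal
W mobility = 11

Answer: B=7 W=11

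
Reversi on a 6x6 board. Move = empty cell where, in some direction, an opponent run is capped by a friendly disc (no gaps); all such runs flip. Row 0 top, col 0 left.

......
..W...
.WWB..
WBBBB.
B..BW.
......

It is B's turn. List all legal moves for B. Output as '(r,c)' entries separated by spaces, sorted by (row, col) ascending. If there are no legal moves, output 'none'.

Answer: (0,1) (0,2) (1,0) (1,1) (1,3) (2,0) (4,5) (5,4) (5,5)

Derivation:
(0,1): flips 1 -> legal
(0,2): flips 2 -> legal
(0,3): no bracket -> illegal
(1,0): flips 1 -> legal
(1,1): flips 2 -> legal
(1,3): flips 1 -> legal
(2,0): flips 3 -> legal
(3,5): no bracket -> illegal
(4,1): no bracket -> illegal
(4,5): flips 1 -> legal
(5,3): no bracket -> illegal
(5,4): flips 1 -> legal
(5,5): flips 1 -> legal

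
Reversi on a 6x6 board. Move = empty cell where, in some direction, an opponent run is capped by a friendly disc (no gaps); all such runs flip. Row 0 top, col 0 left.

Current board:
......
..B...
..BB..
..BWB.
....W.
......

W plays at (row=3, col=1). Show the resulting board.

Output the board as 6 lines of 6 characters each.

Answer: ......
..B...
..BB..
.WWWB.
....W.
......

Derivation:
Place W at (3,1); scan 8 dirs for brackets.
Dir NW: first cell '.' (not opp) -> no flip
Dir N: first cell '.' (not opp) -> no flip
Dir NE: opp run (2,2), next='.' -> no flip
Dir W: first cell '.' (not opp) -> no flip
Dir E: opp run (3,2) capped by W -> flip
Dir SW: first cell '.' (not opp) -> no flip
Dir S: first cell '.' (not opp) -> no flip
Dir SE: first cell '.' (not opp) -> no flip
All flips: (3,2)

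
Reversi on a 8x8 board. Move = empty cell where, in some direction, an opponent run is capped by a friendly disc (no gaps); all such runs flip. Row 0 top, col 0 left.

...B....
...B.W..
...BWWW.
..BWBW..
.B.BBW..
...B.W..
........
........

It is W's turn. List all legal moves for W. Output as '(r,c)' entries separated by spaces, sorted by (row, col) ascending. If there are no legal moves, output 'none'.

(0,2): flips 1 -> legal
(0,4): no bracket -> illegal
(1,2): flips 2 -> legal
(1,4): no bracket -> illegal
(2,1): no bracket -> illegal
(2,2): flips 1 -> legal
(3,0): no bracket -> illegal
(3,1): flips 1 -> legal
(4,0): no bracket -> illegal
(4,2): flips 2 -> legal
(5,0): no bracket -> illegal
(5,1): no bracket -> illegal
(5,2): flips 2 -> legal
(5,4): flips 2 -> legal
(6,2): flips 2 -> legal
(6,3): flips 2 -> legal
(6,4): no bracket -> illegal

Answer: (0,2) (1,2) (2,2) (3,1) (4,2) (5,2) (5,4) (6,2) (6,3)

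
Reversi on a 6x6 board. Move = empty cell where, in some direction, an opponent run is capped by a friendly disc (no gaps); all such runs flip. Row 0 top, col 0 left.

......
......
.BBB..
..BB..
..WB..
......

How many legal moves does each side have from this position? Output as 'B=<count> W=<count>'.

-- B to move --
(3,1): no bracket -> illegal
(4,1): flips 1 -> legal
(5,1): flips 1 -> legal
(5,2): flips 1 -> legal
(5,3): no bracket -> illegal
B mobility = 3
-- W to move --
(1,0): no bracket -> illegal
(1,1): no bracket -> illegal
(1,2): flips 2 -> legal
(1,3): no bracket -> illegal
(1,4): no bracket -> illegal
(2,0): no bracket -> illegal
(2,4): flips 1 -> legal
(3,0): no bracket -> illegal
(3,1): no bracket -> illegal
(3,4): no bracket -> illegal
(4,1): no bracket -> illegal
(4,4): flips 1 -> legal
(5,2): no bracket -> illegal
(5,3): no bracket -> illegal
(5,4): no bracket -> illegal
W mobility = 3

Answer: B=3 W=3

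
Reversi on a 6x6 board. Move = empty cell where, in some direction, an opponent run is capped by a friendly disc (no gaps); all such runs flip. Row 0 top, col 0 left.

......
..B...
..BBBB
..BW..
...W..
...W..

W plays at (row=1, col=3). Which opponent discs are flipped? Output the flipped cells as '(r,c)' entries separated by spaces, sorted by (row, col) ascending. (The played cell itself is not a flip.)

Dir NW: first cell '.' (not opp) -> no flip
Dir N: first cell '.' (not opp) -> no flip
Dir NE: first cell '.' (not opp) -> no flip
Dir W: opp run (1,2), next='.' -> no flip
Dir E: first cell '.' (not opp) -> no flip
Dir SW: opp run (2,2), next='.' -> no flip
Dir S: opp run (2,3) capped by W -> flip
Dir SE: opp run (2,4), next='.' -> no flip

Answer: (2,3)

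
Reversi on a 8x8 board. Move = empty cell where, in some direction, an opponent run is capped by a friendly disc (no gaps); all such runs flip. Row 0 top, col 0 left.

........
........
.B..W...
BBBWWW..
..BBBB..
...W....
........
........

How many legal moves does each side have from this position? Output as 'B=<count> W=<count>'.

Answer: B=10 W=6

Derivation:
-- B to move --
(1,3): no bracket -> illegal
(1,4): flips 2 -> legal
(1,5): flips 2 -> legal
(2,2): flips 1 -> legal
(2,3): flips 2 -> legal
(2,5): flips 2 -> legal
(2,6): flips 1 -> legal
(3,6): flips 3 -> legal
(4,6): no bracket -> illegal
(5,2): no bracket -> illegal
(5,4): no bracket -> illegal
(6,2): flips 1 -> legal
(6,3): flips 1 -> legal
(6,4): flips 1 -> legal
B mobility = 10
-- W to move --
(1,0): no bracket -> illegal
(1,1): no bracket -> illegal
(1,2): no bracket -> illegal
(2,0): flips 2 -> legal
(2,2): no bracket -> illegal
(2,3): no bracket -> illegal
(3,6): no bracket -> illegal
(4,0): no bracket -> illegal
(4,1): no bracket -> illegal
(4,6): no bracket -> illegal
(5,1): flips 1 -> legal
(5,2): flips 1 -> legal
(5,4): flips 1 -> legal
(5,5): flips 2 -> legal
(5,6): flips 1 -> legal
W mobility = 6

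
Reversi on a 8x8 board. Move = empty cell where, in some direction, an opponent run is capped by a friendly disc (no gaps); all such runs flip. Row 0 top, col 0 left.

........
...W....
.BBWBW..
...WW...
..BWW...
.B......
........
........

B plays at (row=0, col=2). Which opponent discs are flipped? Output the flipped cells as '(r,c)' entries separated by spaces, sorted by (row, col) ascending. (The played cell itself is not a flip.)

Dir NW: edge -> no flip
Dir N: edge -> no flip
Dir NE: edge -> no flip
Dir W: first cell '.' (not opp) -> no flip
Dir E: first cell '.' (not opp) -> no flip
Dir SW: first cell '.' (not opp) -> no flip
Dir S: first cell '.' (not opp) -> no flip
Dir SE: opp run (1,3) capped by B -> flip

Answer: (1,3)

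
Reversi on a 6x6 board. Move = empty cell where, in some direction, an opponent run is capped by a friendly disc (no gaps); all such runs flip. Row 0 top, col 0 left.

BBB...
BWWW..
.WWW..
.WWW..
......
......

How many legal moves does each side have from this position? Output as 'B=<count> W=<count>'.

-- B to move --
(0,3): no bracket -> illegal
(0,4): no bracket -> illegal
(1,4): flips 3 -> legal
(2,0): flips 1 -> legal
(2,4): flips 1 -> legal
(3,0): no bracket -> illegal
(3,4): flips 2 -> legal
(4,0): no bracket -> illegal
(4,1): flips 3 -> legal
(4,2): flips 3 -> legal
(4,3): flips 2 -> legal
(4,4): flips 3 -> legal
B mobility = 8
-- W to move --
(0,3): no bracket -> illegal
(2,0): no bracket -> illegal
W mobility = 0

Answer: B=8 W=0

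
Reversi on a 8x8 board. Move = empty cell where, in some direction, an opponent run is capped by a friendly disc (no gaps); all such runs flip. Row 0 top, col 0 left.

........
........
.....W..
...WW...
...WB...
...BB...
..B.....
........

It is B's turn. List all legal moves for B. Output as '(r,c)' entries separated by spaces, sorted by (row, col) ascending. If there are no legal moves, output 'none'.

Answer: (2,2) (2,3) (2,4) (3,2) (4,2)

Derivation:
(1,4): no bracket -> illegal
(1,5): no bracket -> illegal
(1,6): no bracket -> illegal
(2,2): flips 1 -> legal
(2,3): flips 2 -> legal
(2,4): flips 1 -> legal
(2,6): no bracket -> illegal
(3,2): flips 1 -> legal
(3,5): no bracket -> illegal
(3,6): no bracket -> illegal
(4,2): flips 1 -> legal
(4,5): no bracket -> illegal
(5,2): no bracket -> illegal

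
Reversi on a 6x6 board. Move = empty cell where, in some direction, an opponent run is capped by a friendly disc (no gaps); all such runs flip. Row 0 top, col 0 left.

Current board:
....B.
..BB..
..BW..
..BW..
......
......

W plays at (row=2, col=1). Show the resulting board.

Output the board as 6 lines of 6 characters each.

Place W at (2,1); scan 8 dirs for brackets.
Dir NW: first cell '.' (not opp) -> no flip
Dir N: first cell '.' (not opp) -> no flip
Dir NE: opp run (1,2), next='.' -> no flip
Dir W: first cell '.' (not opp) -> no flip
Dir E: opp run (2,2) capped by W -> flip
Dir SW: first cell '.' (not opp) -> no flip
Dir S: first cell '.' (not opp) -> no flip
Dir SE: opp run (3,2), next='.' -> no flip
All flips: (2,2)

Answer: ....B.
..BB..
.WWW..
..BW..
......
......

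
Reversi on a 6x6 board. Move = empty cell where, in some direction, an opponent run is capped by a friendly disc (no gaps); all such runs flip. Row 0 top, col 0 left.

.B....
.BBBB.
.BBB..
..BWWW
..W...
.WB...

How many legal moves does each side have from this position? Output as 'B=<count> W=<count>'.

Answer: B=4 W=5

Derivation:
-- B to move --
(2,4): no bracket -> illegal
(2,5): no bracket -> illegal
(3,1): no bracket -> illegal
(4,0): no bracket -> illegal
(4,1): no bracket -> illegal
(4,3): flips 1 -> legal
(4,4): flips 1 -> legal
(4,5): flips 1 -> legal
(5,0): flips 1 -> legal
(5,3): no bracket -> illegal
B mobility = 4
-- W to move --
(0,0): flips 2 -> legal
(0,2): flips 3 -> legal
(0,3): flips 2 -> legal
(0,4): no bracket -> illegal
(0,5): no bracket -> illegal
(1,0): no bracket -> illegal
(1,5): no bracket -> illegal
(2,0): no bracket -> illegal
(2,4): no bracket -> illegal
(2,5): no bracket -> illegal
(3,0): no bracket -> illegal
(3,1): flips 1 -> legal
(4,1): no bracket -> illegal
(4,3): no bracket -> illegal
(5,3): flips 1 -> legal
W mobility = 5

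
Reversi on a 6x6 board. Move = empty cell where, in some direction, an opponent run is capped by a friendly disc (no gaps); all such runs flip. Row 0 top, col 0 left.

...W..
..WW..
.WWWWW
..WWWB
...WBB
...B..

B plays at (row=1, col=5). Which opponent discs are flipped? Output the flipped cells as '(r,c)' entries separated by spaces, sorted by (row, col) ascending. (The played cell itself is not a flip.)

Answer: (2,5)

Derivation:
Dir NW: first cell '.' (not opp) -> no flip
Dir N: first cell '.' (not opp) -> no flip
Dir NE: edge -> no flip
Dir W: first cell '.' (not opp) -> no flip
Dir E: edge -> no flip
Dir SW: opp run (2,4) (3,3), next='.' -> no flip
Dir S: opp run (2,5) capped by B -> flip
Dir SE: edge -> no flip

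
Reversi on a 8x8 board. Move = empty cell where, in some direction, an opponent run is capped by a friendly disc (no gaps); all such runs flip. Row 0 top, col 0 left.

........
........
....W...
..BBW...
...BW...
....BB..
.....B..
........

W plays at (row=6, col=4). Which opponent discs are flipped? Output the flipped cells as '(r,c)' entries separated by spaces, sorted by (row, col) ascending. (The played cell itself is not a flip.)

Dir NW: first cell '.' (not opp) -> no flip
Dir N: opp run (5,4) capped by W -> flip
Dir NE: opp run (5,5), next='.' -> no flip
Dir W: first cell '.' (not opp) -> no flip
Dir E: opp run (6,5), next='.' -> no flip
Dir SW: first cell '.' (not opp) -> no flip
Dir S: first cell '.' (not opp) -> no flip
Dir SE: first cell '.' (not opp) -> no flip

Answer: (5,4)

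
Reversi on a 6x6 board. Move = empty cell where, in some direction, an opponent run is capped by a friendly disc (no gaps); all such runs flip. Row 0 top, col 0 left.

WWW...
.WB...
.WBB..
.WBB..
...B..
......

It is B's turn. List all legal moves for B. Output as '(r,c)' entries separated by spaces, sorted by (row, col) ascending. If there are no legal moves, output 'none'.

(0,3): no bracket -> illegal
(1,0): flips 2 -> legal
(1,3): no bracket -> illegal
(2,0): flips 1 -> legal
(3,0): flips 2 -> legal
(4,0): flips 1 -> legal
(4,1): no bracket -> illegal
(4,2): no bracket -> illegal

Answer: (1,0) (2,0) (3,0) (4,0)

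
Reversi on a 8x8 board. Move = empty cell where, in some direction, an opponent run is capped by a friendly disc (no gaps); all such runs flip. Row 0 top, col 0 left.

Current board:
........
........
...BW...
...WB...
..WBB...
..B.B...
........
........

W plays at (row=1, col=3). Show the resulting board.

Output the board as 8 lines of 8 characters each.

Answer: ........
...W....
...WW...
...WB...
..WBB...
..B.B...
........
........

Derivation:
Place W at (1,3); scan 8 dirs for brackets.
Dir NW: first cell '.' (not opp) -> no flip
Dir N: first cell '.' (not opp) -> no flip
Dir NE: first cell '.' (not opp) -> no flip
Dir W: first cell '.' (not opp) -> no flip
Dir E: first cell '.' (not opp) -> no flip
Dir SW: first cell '.' (not opp) -> no flip
Dir S: opp run (2,3) capped by W -> flip
Dir SE: first cell 'W' (not opp) -> no flip
All flips: (2,3)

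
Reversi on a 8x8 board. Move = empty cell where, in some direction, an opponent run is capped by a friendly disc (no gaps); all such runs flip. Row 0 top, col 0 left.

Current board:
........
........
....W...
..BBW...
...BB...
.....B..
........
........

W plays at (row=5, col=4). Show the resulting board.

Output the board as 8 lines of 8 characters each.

Place W at (5,4); scan 8 dirs for brackets.
Dir NW: opp run (4,3) (3,2), next='.' -> no flip
Dir N: opp run (4,4) capped by W -> flip
Dir NE: first cell '.' (not opp) -> no flip
Dir W: first cell '.' (not opp) -> no flip
Dir E: opp run (5,5), next='.' -> no flip
Dir SW: first cell '.' (not opp) -> no flip
Dir S: first cell '.' (not opp) -> no flip
Dir SE: first cell '.' (not opp) -> no flip
All flips: (4,4)

Answer: ........
........
....W...
..BBW...
...BW...
....WB..
........
........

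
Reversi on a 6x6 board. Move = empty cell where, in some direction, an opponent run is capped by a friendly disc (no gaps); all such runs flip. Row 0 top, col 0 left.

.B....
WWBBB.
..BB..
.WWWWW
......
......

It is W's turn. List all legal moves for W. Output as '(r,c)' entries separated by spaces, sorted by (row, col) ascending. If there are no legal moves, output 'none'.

Answer: (0,2) (0,3) (0,4) (0,5) (1,5)

Derivation:
(0,0): no bracket -> illegal
(0,2): flips 2 -> legal
(0,3): flips 2 -> legal
(0,4): flips 2 -> legal
(0,5): flips 2 -> legal
(1,5): flips 3 -> legal
(2,1): no bracket -> illegal
(2,4): no bracket -> illegal
(2,5): no bracket -> illegal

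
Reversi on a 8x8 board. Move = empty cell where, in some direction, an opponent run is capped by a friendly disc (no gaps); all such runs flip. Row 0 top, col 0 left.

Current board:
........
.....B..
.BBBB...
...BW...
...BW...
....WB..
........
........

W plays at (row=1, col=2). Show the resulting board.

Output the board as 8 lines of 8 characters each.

Place W at (1,2); scan 8 dirs for brackets.
Dir NW: first cell '.' (not opp) -> no flip
Dir N: first cell '.' (not opp) -> no flip
Dir NE: first cell '.' (not opp) -> no flip
Dir W: first cell '.' (not opp) -> no flip
Dir E: first cell '.' (not opp) -> no flip
Dir SW: opp run (2,1), next='.' -> no flip
Dir S: opp run (2,2), next='.' -> no flip
Dir SE: opp run (2,3) capped by W -> flip
All flips: (2,3)

Answer: ........
..W..B..
.BBWB...
...BW...
...BW...
....WB..
........
........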